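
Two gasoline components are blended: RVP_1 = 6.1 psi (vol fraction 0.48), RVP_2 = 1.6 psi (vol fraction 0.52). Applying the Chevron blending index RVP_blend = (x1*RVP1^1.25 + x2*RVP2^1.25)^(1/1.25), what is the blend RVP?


Chevron index: RVP_blend = (sum xi*RVPi^1.25)^(1/1.25)
RVP^1.25 terms: 0.48 * 6.1^1.25 + 0.52 * 1.6^1.25 = 5.53728
RVP_blend = 5.53728^(1/1.25) = 3.932

3.932 psi


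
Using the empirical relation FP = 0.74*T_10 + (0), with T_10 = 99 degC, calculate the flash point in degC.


FP = 0.74 * 99 + (0) = 73.26

73.26 degC


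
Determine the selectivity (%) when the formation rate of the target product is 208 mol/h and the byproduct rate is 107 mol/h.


Selectivity = desired / (desired + undesired) * 100
Total products = 208 + 107 = 315 mol/h
S = 208 / 315 * 100
= 0.6603 * 100
= 66.03 %

66.03 %


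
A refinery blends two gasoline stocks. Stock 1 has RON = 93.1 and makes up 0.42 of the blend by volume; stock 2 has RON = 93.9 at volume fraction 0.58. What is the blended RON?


Linear blending: RON_blend = sum(vi * RONi)
Contribution 1: 0.42 * 93.1 = 39.102
Contribution 2: 0.58 * 93.9 = 54.462
RON_blend = 39.102 + 54.462 = 93.564

93.564


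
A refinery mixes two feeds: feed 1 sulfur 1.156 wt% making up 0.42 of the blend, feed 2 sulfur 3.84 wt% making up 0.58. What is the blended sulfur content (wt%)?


Linear sulfur blending: S_blend = x1*S1 + x2*S2
Contribution 1: 0.42 * 1.156 = 0.48552 wt%
Contribution 2: 0.58 * 3.84 = 2.2272 wt%
S_blend = 0.48552 + 2.2272 = 2.71272

2.71272 wt%


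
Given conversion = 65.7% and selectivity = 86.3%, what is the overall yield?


Overall yield = conversion (%) * selectivity (%) / 100
Conversion = 65.7%, Selectivity = 86.3%
Y = 65.7 * 86.3 / 100
= 56.6991 %

56.6991 %


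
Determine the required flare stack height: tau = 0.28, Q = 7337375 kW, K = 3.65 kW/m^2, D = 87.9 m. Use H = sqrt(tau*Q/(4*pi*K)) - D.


tau*Q/(4*pi*K) = 0.28 * 7337375 / (4 * pi * 3.65) = 44791.5
sqrt(44791.5) = 211.64
H = 211.64 - 87.9 = 123.7

123.7 m


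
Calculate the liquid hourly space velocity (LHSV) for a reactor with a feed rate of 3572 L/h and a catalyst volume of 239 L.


LHSV = volumetric feed rate / catalyst volume
= 3572 L/h / 239 L
= 14.95 h^-1

14.95 h^-1


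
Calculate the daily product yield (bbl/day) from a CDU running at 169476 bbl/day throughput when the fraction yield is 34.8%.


Crude throughput = 169476 bbl/day
Fraction yield = 34.8%
yield = throughput * fraction / 100
yield = 169476 * 34.8 / 100 = 58977.648

58977.648 bbl/day


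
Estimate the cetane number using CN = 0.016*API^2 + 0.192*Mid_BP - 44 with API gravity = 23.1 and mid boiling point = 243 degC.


CN = 0.016 * 23.1^2 + 0.192 * 243 - 44
CN = 8.53776 + 46.656 - 44 = 11.19376

11.19376


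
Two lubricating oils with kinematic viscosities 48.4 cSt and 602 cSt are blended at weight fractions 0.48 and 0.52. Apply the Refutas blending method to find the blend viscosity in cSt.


Refutas method: VBN_i = 14.534*ln(ln(visc_i + 0.8)) + 10.975, blended linearly by mass fraction; since VBN is linear in VBI_i = ln(ln(visc_i + 0.8)) and the fractions sum to 1, blend VBI directly: visc = exp(exp(VBI_blend)) - 0.8
VBI_1 = ln(ln(48.4 + 0.8)) = 1.35992
VBI_2 = ln(ln(602 + 0.8)) = 1.85655
VBI_blend = 0.48 * 1.35992 + 0.52 * 1.85655 = 1.61817
visc_blend = exp(exp(1.61817)) - 0.8 = 154.3

154.3 cSt


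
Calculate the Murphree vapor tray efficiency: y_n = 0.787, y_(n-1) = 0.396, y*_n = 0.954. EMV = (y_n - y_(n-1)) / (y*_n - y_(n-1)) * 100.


Murphree vapor efficiency: EMV = (y_n - y_(n-1)) / (y*_n - y_(n-1)) * 100
EMV = (0.787 - 0.396) / (0.954 - 0.396) * 100 = 0.391 / 0.558 * 100 = 70.07

70.07 %


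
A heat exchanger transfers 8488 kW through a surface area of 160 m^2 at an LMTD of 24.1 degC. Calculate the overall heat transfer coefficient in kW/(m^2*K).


From Q = U*A*LMTD, U = Q / (A * LMTD)
U = 8488 / (160 * 24.1) = 8488 / 3856 = 2.201

2.201 kW/(m^2*K)


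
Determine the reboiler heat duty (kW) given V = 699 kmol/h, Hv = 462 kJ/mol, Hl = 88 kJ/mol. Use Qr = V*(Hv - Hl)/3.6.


Qr = 699 * (462 - 88) / 3.6 = 699 * 374 / 3.6 = 72620

72620 kW


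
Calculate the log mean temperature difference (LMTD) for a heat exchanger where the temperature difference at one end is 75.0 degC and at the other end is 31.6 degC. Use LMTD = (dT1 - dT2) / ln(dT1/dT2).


LMTD = (dT1 - dT2) / ln(dT1/dT2)
= (75.0 - 31.6) / ln(75.0 / 31.6) = 43.4 / 0.864331 = 50.21

50.21 degC


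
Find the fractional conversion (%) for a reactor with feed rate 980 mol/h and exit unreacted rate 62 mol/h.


X = (F_in - F_out) / F_in * 100
Moles reacted = 980 - 62 = 918
X = 918 / 980 * 100
= 0.9367 * 100
= 93.67 %

93.67 %


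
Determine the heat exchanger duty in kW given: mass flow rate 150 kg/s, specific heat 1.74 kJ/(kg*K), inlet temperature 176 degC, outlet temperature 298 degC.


Q = m_dot * cp * delta_T
delta_T = 298 - 176 = 122 K
Q = 150 * 1.74 * 122
= 261 * 122
= 31842 kW

31842 kW


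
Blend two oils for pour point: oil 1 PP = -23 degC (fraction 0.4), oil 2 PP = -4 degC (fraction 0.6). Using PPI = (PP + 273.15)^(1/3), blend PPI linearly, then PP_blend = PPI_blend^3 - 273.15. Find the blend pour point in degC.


PPI_1 = (-23 + 273.15)^(1/3) = 6.300865
PPI_2 = (-4 + 273.15)^(1/3) = 6.456514
PPI_blend = 0.4 * 6.300865 + 0.6 * 6.456514 = 6.394254
PP_blend = 6.394254^3 - 273.15 = 261.4386 - 273.15 = -11.71

-11.71 degC


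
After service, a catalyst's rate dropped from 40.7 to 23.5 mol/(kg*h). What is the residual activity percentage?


Activity (%) = (rate_used / rate_fresh) * 100
rate_used = 23.5, rate_fresh = 40.7
= (23.5 / 40.7) * 100
= 0.5774 * 100 = 57.74

57.74 %


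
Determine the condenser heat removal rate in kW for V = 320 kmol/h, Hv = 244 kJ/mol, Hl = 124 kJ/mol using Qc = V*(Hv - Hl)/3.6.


Qc = 320 * (244 - 124) / 3.6 = 320 * 120 / 3.6 = 10670

10670 kW


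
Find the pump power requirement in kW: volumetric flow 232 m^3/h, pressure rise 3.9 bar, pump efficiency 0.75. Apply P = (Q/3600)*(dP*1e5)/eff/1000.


Q = 232 / 3600 = 0.0644444 m^3/s
P = 0.0644444 * (3.9 * 1e5) / 0.75 / 1000 = 33.51

33.51 kW


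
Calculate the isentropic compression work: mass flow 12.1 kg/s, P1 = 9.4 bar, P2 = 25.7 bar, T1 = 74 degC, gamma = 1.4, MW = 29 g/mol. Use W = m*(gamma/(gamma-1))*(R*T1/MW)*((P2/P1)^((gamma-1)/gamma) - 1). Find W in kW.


Isentropic work: W = m*(gamma/(gamma-1))*(R*T1/MW)*((P2/P1)^((gamma-1)/gamma) - 1)
T1 = 74 + 273.15 = 347.15 K
Pressure ratio = 25.7 / 9.4 = 2.73404
Exponent = (1.4 - 1)/1.4 = 0.285714
(P2/P1)^exp - 1 = 2.73404^0.285714 - 1 = 0.332911
W = 12.1 * 1.4 / 0.4 * 8.314 * 347.15 / 29 * 0.332911 = 1403

1403 kW


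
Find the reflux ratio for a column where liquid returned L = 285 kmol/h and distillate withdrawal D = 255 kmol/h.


Reflux ratio definition: R = L / D (liquid returned / distillate withdrawn)
L = 285 kmol/h, D = 255 kmol/h
R = 285 / 255 = 1.118

1.118


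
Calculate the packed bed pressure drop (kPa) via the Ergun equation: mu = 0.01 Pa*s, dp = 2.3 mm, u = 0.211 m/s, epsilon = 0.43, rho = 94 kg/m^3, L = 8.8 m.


dp = 2.3 mm = 0.0023 m
Viscous term = 150*0.01*0.211*(1-0.43)^2 / (0.0023^2*0.43^3) = 244491
Inertial term = 1.75*94*0.211^2*(1-0.43) / (0.0023*0.43^3) = 22828.2
dP/L = 244491 + 22828.2 = 267319 Pa/m
dP = 267319 * 8.8 / 1000 = 2352 kPa

2352 kPa


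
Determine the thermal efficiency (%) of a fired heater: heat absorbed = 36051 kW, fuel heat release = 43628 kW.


Furnace efficiency = Q_absorbed / Q_fuel * 100
= 36051 / 43628 * 100 = 82.63

82.63 %


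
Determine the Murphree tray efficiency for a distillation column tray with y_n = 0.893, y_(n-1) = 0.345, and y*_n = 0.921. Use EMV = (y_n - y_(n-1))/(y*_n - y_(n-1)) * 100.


Murphree vapor efficiency: EMV = (y_n - y_(n-1)) / (y*_n - y_(n-1)) * 100
EMV = (0.893 - 0.345) / (0.921 - 0.345) * 100 = 0.548 / 0.576 * 100 = 95.14

95.14 %


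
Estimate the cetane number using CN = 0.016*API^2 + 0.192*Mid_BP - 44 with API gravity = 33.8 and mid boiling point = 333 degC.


CN = 0.016 * 33.8^2 + 0.192 * 333 - 44
CN = 18.27904 + 63.936 - 44 = 38.21504

38.21504


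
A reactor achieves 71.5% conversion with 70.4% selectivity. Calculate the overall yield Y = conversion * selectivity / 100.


Overall yield = conversion (%) * selectivity (%) / 100
Conversion = 71.5%, Selectivity = 70.4%
Y = 71.5 * 70.4 / 100
= 50.336 %

50.336 %


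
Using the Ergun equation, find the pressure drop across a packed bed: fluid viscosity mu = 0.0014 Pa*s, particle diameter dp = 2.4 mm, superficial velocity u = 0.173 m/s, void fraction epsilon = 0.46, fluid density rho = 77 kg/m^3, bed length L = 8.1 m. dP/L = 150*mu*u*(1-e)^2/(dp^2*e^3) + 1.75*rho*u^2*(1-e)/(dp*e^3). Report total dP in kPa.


dp = 2.4 mm = 0.0024 m
Viscous term = 150*0.0014*0.173*(1-0.46)^2 / (0.0024^2*0.46^3) = 18895.4
Inertial term = 1.75*77*0.173^2*(1-0.46) / (0.0024*0.46^3) = 9322.45
dP/L = 18895.4 + 9322.45 = 28217.9 Pa/m
dP = 28217.9 * 8.1 / 1000 = 228.6 kPa

228.6 kPa


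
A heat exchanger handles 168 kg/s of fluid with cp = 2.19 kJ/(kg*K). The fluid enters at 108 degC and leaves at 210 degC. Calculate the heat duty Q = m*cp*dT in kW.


Q = m_dot * cp * delta_T
delta_T = 210 - 108 = 102 K
Q = 168 * 2.19 * 102
= 367.92 * 102
= 37527.84 kW

37527.84 kW


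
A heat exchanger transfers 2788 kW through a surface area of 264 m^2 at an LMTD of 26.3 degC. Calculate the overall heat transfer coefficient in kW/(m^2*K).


From Q = U*A*LMTD, U = Q / (A * LMTD)
U = 2788 / (264 * 26.3) = 2788 / 6943.2 = 0.4015

0.4015 kW/(m^2*K)


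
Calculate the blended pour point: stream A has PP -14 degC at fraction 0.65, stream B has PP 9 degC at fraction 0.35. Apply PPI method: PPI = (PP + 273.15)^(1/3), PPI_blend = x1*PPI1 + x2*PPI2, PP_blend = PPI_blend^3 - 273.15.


PPI_1 = (-14 + 273.15)^(1/3) = 6.375541
PPI_2 = (9 + 273.15)^(1/3) = 6.558835
PPI_blend = 0.65 * 6.375541 + 0.35 * 6.558835 = 6.439694
PP_blend = 6.439694^3 - 273.15 = 267.0519 - 273.15 = -6.1

-6.1 degC


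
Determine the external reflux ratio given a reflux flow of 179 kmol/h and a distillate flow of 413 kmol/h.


Reflux ratio definition: R = L / D (liquid returned / distillate withdrawn)
L = 179 kmol/h, D = 413 kmol/h
R = 179 / 413 = 0.4334

0.4334


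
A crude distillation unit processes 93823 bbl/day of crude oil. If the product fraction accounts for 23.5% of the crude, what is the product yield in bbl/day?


Crude throughput = 93823 bbl/day
Fraction yield = 23.5%
yield = throughput * fraction / 100
yield = 93823 * 23.5 / 100 = 22048.405

22048.405 bbl/day


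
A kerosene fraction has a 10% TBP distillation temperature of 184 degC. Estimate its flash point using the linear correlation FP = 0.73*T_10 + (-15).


FP = 0.73 * 184 + (-15) = 119.32

119.32 degC


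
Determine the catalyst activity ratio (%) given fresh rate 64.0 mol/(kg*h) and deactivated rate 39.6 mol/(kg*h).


Activity (%) = (rate_used / rate_fresh) * 100
rate_used = 39.6, rate_fresh = 64.0
= (39.6 / 64.0) * 100
= 0.6188 * 100 = 61.88

61.88 %


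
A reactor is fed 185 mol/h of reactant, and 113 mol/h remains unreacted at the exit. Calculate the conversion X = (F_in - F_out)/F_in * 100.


X = (F_in - F_out) / F_in * 100
Moles reacted = 185 - 113 = 72
X = 72 / 185 * 100
= 0.3892 * 100
= 38.92 %

38.92 %


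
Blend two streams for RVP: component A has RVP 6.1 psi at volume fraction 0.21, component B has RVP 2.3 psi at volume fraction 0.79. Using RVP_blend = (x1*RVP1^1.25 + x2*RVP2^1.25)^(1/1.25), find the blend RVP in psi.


Chevron index: RVP_blend = (sum xi*RVPi^1.25)^(1/1.25)
RVP^1.25 terms: 0.21 * 6.1^1.25 + 0.79 * 2.3^1.25 = 4.2508
RVP_blend = 4.2508^(1/1.25) = 3.183

3.183 psi


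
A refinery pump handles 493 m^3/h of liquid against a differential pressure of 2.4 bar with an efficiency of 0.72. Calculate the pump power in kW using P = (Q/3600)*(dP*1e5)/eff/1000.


Q = 493 / 3600 = 0.136944 m^3/s
P = 0.136944 * (2.4 * 1e5) / 0.72 / 1000 = 45.65

45.65 kW


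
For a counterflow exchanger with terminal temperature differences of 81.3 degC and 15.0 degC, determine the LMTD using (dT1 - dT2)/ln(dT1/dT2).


LMTD = (dT1 - dT2) / ln(dT1/dT2)
= (81.3 - 15.0) / ln(81.3 / 15.0) = 66.3 / 1.6901 = 39.23

39.23 degC


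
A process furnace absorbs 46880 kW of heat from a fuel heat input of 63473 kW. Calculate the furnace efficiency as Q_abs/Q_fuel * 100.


Furnace efficiency = Q_absorbed / Q_fuel * 100
= 46880 / 63473 * 100 = 73.86

73.86 %


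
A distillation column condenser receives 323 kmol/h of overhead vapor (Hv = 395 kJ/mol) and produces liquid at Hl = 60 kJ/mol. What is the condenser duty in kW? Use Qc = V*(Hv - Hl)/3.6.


Qc = 323 * (395 - 60) / 3.6 = 323 * 335 / 3.6 = 30060

30060 kW


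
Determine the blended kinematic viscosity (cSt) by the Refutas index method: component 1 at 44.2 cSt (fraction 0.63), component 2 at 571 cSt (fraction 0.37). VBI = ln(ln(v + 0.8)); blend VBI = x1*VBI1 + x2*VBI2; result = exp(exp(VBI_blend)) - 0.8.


Refutas method: VBN_i = 14.534*ln(ln(visc_i + 0.8)) + 10.975, blended linearly by mass fraction; since VBN is linear in VBI_i = ln(ln(visc_i + 0.8)) and the fractions sum to 1, blend VBI directly: visc = exp(exp(VBI_blend)) - 0.8
VBI_1 = ln(ln(44.2 + 0.8)) = 1.33675
VBI_2 = ln(ln(571 + 0.8)) = 1.84826
VBI_blend = 0.63 * 1.33675 + 0.37 * 1.84826 = 1.52601
visc_blend = exp(exp(1.52601)) - 0.8 = 98.66

98.66 cSt


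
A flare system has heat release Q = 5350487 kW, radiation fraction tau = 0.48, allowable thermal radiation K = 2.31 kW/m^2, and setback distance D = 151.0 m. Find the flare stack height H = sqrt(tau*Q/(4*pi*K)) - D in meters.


tau*Q/(4*pi*K) = 0.48 * 5350487 / (4 * pi * 2.31) = 88473.4
sqrt(88473.4) = 297.445
H = 297.445 - 151.0 = 146.4

146.4 m


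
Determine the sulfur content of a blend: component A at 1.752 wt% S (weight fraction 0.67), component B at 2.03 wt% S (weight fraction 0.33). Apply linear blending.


Linear sulfur blending: S_blend = x1*S1 + x2*S2
Contribution 1: 0.67 * 1.752 = 1.17384 wt%
Contribution 2: 0.33 * 2.03 = 0.6699 wt%
S_blend = 1.17384 + 0.6699 = 1.84374

1.84374 wt%


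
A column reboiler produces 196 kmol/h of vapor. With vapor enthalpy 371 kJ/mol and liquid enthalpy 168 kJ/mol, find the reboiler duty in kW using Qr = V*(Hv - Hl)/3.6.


Qr = 196 * (371 - 168) / 3.6 = 196 * 203 / 3.6 = 11050

11050 kW


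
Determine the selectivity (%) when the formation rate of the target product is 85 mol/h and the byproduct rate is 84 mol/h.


Selectivity = desired / (desired + undesired) * 100
Total products = 85 + 84 = 169 mol/h
S = 85 / 169 * 100
= 0.5030 * 100
= 50.30 %

50.30 %


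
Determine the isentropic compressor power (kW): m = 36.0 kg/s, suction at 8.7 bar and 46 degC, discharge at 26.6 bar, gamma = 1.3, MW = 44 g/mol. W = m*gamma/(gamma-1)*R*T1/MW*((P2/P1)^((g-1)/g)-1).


Isentropic work: W = m*(gamma/(gamma-1))*(R*T1/MW)*((P2/P1)^((gamma-1)/gamma) - 1)
T1 = 46 + 273.15 = 319.15 K
Pressure ratio = 26.6 / 8.7 = 3.05747
Exponent = (1.3 - 1)/1.3 = 0.230769
(P2/P1)^exp - 1 = 3.05747^0.230769 - 1 = 0.294215
W = 36.0 * 1.3 / 0.3 * 8.314 * 319.15 / 44 * 0.294215 = 2768

2768 kW


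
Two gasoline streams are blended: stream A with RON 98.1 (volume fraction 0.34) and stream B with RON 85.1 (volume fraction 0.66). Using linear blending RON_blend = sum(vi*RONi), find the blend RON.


Linear blending: RON_blend = sum(vi * RONi)
Contribution 1: 0.34 * 98.1 = 33.354
Contribution 2: 0.66 * 85.1 = 56.166
RON_blend = 33.354 + 56.166 = 89.52

89.52


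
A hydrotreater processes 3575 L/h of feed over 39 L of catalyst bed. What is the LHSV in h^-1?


LHSV = volumetric feed rate / catalyst volume
= 3575 L/h / 39 L
= 91.67 h^-1

91.67 h^-1


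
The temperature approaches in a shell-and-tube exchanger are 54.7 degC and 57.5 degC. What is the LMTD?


LMTD = (dT1 - dT2) / ln(dT1/dT2)
= (54.7 - 57.5) / ln(54.7 / 57.5) = -2.8 / -0.0499212 = 56.09

56.09 degC


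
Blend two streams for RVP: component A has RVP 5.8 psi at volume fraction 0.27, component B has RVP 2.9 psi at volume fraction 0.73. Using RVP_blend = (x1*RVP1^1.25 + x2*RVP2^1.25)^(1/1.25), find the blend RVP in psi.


Chevron index: RVP_blend = (sum xi*RVPi^1.25)^(1/1.25)
RVP^1.25 terms: 0.27 * 5.8^1.25 + 0.73 * 2.9^1.25 = 5.19285
RVP_blend = 5.19285^(1/1.25) = 3.735

3.735 psi


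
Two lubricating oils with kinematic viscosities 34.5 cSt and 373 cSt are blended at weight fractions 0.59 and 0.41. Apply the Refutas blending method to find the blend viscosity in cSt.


Refutas method: VBN_i = 14.534*ln(ln(visc_i + 0.8)) + 10.975, blended linearly by mass fraction; since VBN is linear in VBI_i = ln(ln(visc_i + 0.8)) and the fractions sum to 1, blend VBI directly: visc = exp(exp(VBI_blend)) - 0.8
VBI_1 = ln(ln(34.5 + 0.8)) = 1.27085
VBI_2 = ln(ln(373 + 0.8)) = 1.77896
VBI_blend = 0.59 * 1.27085 + 0.41 * 1.77896 = 1.47918
visc_blend = exp(exp(1.47918)) - 0.8 = 79.79

79.79 cSt


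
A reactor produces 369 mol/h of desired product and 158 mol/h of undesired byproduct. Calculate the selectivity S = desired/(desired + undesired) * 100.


Selectivity = desired / (desired + undesired) * 100
Total products = 369 + 158 = 527 mol/h
S = 369 / 527 * 100
= 0.7002 * 100
= 70.02 %

70.02 %


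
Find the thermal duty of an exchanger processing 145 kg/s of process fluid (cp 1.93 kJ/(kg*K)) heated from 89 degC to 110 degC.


Q = m_dot * cp * delta_T
delta_T = 110 - 89 = 21 K
Q = 145 * 1.93 * 21
= 279.85 * 21
= 5876.85 kW

5876.85 kW


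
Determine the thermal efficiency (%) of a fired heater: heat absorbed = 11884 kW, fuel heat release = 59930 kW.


Furnace efficiency = Q_absorbed / Q_fuel * 100
= 11884 / 59930 * 100 = 19.83

19.83 %


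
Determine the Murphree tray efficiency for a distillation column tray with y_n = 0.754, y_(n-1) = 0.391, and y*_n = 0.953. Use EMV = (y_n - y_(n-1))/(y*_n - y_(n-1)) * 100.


Murphree vapor efficiency: EMV = (y_n - y_(n-1)) / (y*_n - y_(n-1)) * 100
EMV = (0.754 - 0.391) / (0.953 - 0.391) * 100 = 0.363 / 0.562 * 100 = 64.59

64.59 %


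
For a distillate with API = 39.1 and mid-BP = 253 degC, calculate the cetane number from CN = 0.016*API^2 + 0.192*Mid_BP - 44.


CN = 0.016 * 39.1^2 + 0.192 * 253 - 44
CN = 24.46096 + 48.576 - 44 = 29.03696

29.03696


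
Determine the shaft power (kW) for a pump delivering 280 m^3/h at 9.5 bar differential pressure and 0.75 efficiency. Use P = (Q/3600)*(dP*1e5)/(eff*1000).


Q = 280 / 3600 = 0.0777778 m^3/s
P = 0.0777778 * (9.5 * 1e5) / 0.75 / 1000 = 98.52

98.52 kW


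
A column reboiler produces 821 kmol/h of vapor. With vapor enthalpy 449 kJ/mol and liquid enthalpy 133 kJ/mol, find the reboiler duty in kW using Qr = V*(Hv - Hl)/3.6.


Qr = 821 * (449 - 133) / 3.6 = 821 * 316 / 3.6 = 72070

72070 kW


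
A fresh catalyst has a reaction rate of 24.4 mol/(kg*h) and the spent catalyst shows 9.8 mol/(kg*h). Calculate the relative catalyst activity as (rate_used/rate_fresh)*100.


Activity (%) = (rate_used / rate_fresh) * 100
rate_used = 9.8, rate_fresh = 24.4
= (9.8 / 24.4) * 100
= 0.4016 * 100 = 40.16

40.16 %


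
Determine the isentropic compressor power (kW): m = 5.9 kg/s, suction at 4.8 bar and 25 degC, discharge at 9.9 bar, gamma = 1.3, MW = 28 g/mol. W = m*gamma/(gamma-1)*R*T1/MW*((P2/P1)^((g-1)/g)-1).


Isentropic work: W = m*(gamma/(gamma-1))*(R*T1/MW)*((P2/P1)^((gamma-1)/gamma) - 1)
T1 = 25 + 273.15 = 298.15 K
Pressure ratio = 9.9 / 4.8 = 2.0625
Exponent = (1.3 - 1)/1.3 = 0.230769
(P2/P1)^exp - 1 = 2.0625^0.230769 - 1 = 0.181823
W = 5.9 * 1.3 / 0.3 * 8.314 * 298.15 / 28 * 0.181823 = 411.5

411.5 kW


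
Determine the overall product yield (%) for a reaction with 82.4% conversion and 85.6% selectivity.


Overall yield = conversion (%) * selectivity (%) / 100
Conversion = 82.4%, Selectivity = 85.6%
Y = 82.4 * 85.6 / 100
= 70.5344 %

70.5344 %


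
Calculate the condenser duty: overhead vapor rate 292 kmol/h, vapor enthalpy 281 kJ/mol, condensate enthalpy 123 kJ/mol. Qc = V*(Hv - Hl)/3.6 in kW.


Qc = 292 * (281 - 123) / 3.6 = 292 * 158 / 3.6 = 12820

12820 kW


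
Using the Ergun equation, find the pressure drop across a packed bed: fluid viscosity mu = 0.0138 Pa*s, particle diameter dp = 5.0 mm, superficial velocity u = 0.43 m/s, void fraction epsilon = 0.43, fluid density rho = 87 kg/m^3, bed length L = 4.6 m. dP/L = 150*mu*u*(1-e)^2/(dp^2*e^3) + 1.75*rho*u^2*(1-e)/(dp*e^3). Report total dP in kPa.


dp = 5.0 mm = 0.005 m
Viscous term = 150*0.0138*0.43*(1-0.43)^2 / (0.005^2*0.43^3) = 145493
Inertial term = 1.75*87*0.43^2*(1-0.43) / (0.005*0.43^3) = 40364
dP/L = 145493 + 40364 = 185857 Pa/m
dP = 185857 * 4.6 / 1000 = 854.9 kPa

854.9 kPa


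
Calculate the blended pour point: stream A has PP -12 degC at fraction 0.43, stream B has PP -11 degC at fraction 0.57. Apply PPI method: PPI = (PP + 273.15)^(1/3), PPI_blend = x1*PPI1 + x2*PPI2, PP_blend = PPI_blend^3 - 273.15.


PPI_1 = (-12 + 273.15)^(1/3) = 6.391901
PPI_2 = (-11 + 273.15)^(1/3) = 6.400049
PPI_blend = 0.43 * 6.391901 + 0.57 * 6.400049 = 6.396545
PP_blend = 6.396545^3 - 273.15 = 261.7197 - 273.15 = -11.43

-11.43 degC


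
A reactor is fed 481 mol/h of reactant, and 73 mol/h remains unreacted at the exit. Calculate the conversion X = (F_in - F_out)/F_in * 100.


X = (F_in - F_out) / F_in * 100
Moles reacted = 481 - 73 = 408
X = 408 / 481 * 100
= 0.8482 * 100
= 84.82 %

84.82 %


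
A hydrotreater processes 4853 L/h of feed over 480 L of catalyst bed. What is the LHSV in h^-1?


LHSV = volumetric feed rate / catalyst volume
= 4853 L/h / 480 L
= 10.11 h^-1

10.11 h^-1


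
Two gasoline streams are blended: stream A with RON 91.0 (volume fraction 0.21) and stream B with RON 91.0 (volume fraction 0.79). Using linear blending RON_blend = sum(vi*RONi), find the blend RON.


Linear blending: RON_blend = sum(vi * RONi)
Contribution 1: 0.21 * 91.0 = 19.11
Contribution 2: 0.79 * 91.0 = 71.89
RON_blend = 19.11 + 71.89 = 91

91


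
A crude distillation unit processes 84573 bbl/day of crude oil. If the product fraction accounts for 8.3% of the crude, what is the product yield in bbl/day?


Crude throughput = 84573 bbl/day
Fraction yield = 8.3%
yield = throughput * fraction / 100
yield = 84573 * 8.3 / 100 = 7019.559

7019.559 bbl/day


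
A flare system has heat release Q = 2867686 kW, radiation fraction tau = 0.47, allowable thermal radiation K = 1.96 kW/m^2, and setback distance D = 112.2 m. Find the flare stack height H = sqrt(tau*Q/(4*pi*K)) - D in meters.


tau*Q/(4*pi*K) = 0.47 * 2867686 / (4 * pi * 1.96) = 54722.2
sqrt(54722.2) = 233.928
H = 233.928 - 112.2 = 121.7

121.7 m


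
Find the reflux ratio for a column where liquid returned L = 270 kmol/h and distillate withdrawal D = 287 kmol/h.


Reflux ratio definition: R = L / D (liquid returned / distillate withdrawn)
L = 270 kmol/h, D = 287 kmol/h
R = 270 / 287 = 0.9408

0.9408


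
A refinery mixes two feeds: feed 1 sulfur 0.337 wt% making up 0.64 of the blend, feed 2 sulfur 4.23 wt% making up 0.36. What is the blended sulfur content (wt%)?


Linear sulfur blending: S_blend = x1*S1 + x2*S2
Contribution 1: 0.64 * 0.337 = 0.21568 wt%
Contribution 2: 0.36 * 4.23 = 1.5228 wt%
S_blend = 0.21568 + 1.5228 = 1.73848

1.73848 wt%


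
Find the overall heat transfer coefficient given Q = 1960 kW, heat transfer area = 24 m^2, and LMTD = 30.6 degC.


From Q = U*A*LMTD, U = Q / (A * LMTD)
U = 1960 / (24 * 30.6) = 1960 / 734.4 = 2.669

2.669 kW/(m^2*K)


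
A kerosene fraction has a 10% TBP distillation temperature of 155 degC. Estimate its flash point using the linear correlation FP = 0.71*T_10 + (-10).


FP = 0.71 * 155 + (-10) = 100.05

100.05 degC


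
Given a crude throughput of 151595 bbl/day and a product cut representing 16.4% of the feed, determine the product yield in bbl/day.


Crude throughput = 151595 bbl/day
Fraction yield = 16.4%
yield = throughput * fraction / 100
yield = 151595 * 16.4 / 100 = 24861.58

24861.58 bbl/day


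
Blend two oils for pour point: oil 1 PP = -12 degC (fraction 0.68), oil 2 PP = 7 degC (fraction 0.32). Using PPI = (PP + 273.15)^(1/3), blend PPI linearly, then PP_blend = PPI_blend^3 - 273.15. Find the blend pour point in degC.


PPI_1 = (-12 + 273.15)^(1/3) = 6.391901
PPI_2 = (7 + 273.15)^(1/3) = 6.543301
PPI_blend = 0.68 * 6.391901 + 0.32 * 6.543301 = 6.440349
PP_blend = 6.440349^3 - 273.15 = 267.1334 - 273.15 = -6.02

-6.02 degC


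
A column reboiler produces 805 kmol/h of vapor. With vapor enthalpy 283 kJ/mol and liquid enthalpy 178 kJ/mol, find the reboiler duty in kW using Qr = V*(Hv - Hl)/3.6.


Qr = 805 * (283 - 178) / 3.6 = 805 * 105 / 3.6 = 23480

23480 kW


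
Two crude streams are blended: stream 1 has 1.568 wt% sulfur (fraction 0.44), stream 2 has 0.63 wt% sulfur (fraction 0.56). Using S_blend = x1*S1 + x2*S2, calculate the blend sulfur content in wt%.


Linear sulfur blending: S_blend = x1*S1 + x2*S2
Contribution 1: 0.44 * 1.568 = 0.68992 wt%
Contribution 2: 0.56 * 0.63 = 0.3528 wt%
S_blend = 0.68992 + 0.3528 = 1.04272

1.04272 wt%


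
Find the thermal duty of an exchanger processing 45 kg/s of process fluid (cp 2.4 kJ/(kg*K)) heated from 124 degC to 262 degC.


Q = m_dot * cp * delta_T
delta_T = 262 - 124 = 138 K
Q = 45 * 2.4 * 138
= 108 * 138
= 14904 kW

14904 kW


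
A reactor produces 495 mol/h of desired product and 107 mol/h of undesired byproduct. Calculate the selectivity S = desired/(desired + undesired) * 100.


Selectivity = desired / (desired + undesired) * 100
Total products = 495 + 107 = 602 mol/h
S = 495 / 602 * 100
= 0.8223 * 100
= 82.23 %

82.23 %


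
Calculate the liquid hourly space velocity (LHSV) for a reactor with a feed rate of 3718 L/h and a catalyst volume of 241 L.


LHSV = volumetric feed rate / catalyst volume
= 3718 L/h / 241 L
= 15.43 h^-1

15.43 h^-1


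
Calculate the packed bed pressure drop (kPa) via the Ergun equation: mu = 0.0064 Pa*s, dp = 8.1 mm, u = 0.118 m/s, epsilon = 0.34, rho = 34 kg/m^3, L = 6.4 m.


dp = 8.1 mm = 0.0081 m
Viscous term = 150*0.0064*0.118*(1-0.34)^2 / (0.0081^2*0.34^3) = 19135.3
Inertial term = 1.75*34*0.118^2*(1-0.34) / (0.0081*0.34^3) = 1717.53
dP/L = 19135.3 + 1717.53 = 20852.8 Pa/m
dP = 20852.8 * 6.4 / 1000 = 133.5 kPa

133.5 kPa


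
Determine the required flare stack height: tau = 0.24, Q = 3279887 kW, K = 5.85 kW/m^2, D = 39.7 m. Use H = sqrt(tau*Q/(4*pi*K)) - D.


tau*Q/(4*pi*K) = 0.24 * 3279887 / (4 * pi * 5.85) = 10707.9
sqrt(10707.9) = 103.479
H = 103.479 - 39.7 = 63.78

63.78 m


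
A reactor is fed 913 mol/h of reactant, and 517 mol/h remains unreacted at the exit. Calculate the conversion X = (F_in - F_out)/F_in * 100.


X = (F_in - F_out) / F_in * 100
Moles reacted = 913 - 517 = 396
X = 396 / 913 * 100
= 0.4337 * 100
= 43.37 %

43.37 %


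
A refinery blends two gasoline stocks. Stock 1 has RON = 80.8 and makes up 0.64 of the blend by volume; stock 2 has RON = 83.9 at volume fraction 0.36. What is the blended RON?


Linear blending: RON_blend = sum(vi * RONi)
Contribution 1: 0.64 * 80.8 = 51.712
Contribution 2: 0.36 * 83.9 = 30.204
RON_blend = 51.712 + 30.204 = 81.916

81.916


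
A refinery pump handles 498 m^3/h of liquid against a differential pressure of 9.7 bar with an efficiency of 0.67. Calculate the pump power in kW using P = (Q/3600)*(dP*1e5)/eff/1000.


Q = 498 / 3600 = 0.138333 m^3/s
P = 0.138333 * (9.7 * 1e5) / 0.67 / 1000 = 200.3

200.3 kW


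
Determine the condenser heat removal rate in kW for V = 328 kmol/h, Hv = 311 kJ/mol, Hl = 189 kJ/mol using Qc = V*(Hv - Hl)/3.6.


Qc = 328 * (311 - 189) / 3.6 = 328 * 122 / 3.6 = 11120

11120 kW


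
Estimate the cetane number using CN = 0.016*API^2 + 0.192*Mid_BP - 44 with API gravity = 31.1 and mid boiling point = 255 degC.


CN = 0.016 * 31.1^2 + 0.192 * 255 - 44
CN = 15.47536 + 48.96 - 44 = 20.43536

20.43536


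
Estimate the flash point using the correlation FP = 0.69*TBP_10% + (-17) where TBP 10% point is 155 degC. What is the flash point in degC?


FP = 0.69 * 155 + (-17) = 89.95

89.95 degC


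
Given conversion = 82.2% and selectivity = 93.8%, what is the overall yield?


Overall yield = conversion (%) * selectivity (%) / 100
Conversion = 82.2%, Selectivity = 93.8%
Y = 82.2 * 93.8 / 100
= 77.1036 %

77.1036 %


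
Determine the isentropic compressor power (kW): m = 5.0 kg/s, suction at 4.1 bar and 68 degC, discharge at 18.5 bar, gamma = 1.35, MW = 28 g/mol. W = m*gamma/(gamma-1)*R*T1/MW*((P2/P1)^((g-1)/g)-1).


Isentropic work: W = m*(gamma/(gamma-1))*(R*T1/MW)*((P2/P1)^((gamma-1)/gamma) - 1)
T1 = 68 + 273.15 = 341.15 K
Pressure ratio = 18.5 / 4.1 = 4.5122
Exponent = (1.35 - 1)/1.35 = 0.259259
(P2/P1)^exp - 1 = 4.5122^0.259259 - 1 = 0.477937
W = 5.0 * 1.35 / 0.35 * 8.314 * 341.15 / 28 * 0.477937 = 933.7

933.7 kW


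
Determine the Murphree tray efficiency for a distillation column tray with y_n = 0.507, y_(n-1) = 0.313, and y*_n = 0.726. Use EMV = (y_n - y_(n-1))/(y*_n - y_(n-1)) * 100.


Murphree vapor efficiency: EMV = (y_n - y_(n-1)) / (y*_n - y_(n-1)) * 100
EMV = (0.507 - 0.313) / (0.726 - 0.313) * 100 = 0.194 / 0.413 * 100 = 46.97

46.97 %


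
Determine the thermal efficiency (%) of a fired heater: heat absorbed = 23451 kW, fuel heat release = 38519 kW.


Furnace efficiency = Q_absorbed / Q_fuel * 100
= 23451 / 38519 * 100 = 60.88

60.88 %


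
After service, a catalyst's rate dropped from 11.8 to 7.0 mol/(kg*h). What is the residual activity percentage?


Activity (%) = (rate_used / rate_fresh) * 100
rate_used = 7.0, rate_fresh = 11.8
= (7.0 / 11.8) * 100
= 0.5932 * 100 = 59.32

59.32 %


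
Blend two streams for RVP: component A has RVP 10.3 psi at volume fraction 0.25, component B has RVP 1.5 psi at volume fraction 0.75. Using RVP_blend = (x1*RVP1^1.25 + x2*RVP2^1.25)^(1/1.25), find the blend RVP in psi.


Chevron index: RVP_blend = (sum xi*RVPi^1.25)^(1/1.25)
RVP^1.25 terms: 0.25 * 10.3^1.25 + 0.75 * 1.5^1.25 = 5.85805
RVP_blend = 5.85805^(1/1.25) = 4.113

4.113 psi


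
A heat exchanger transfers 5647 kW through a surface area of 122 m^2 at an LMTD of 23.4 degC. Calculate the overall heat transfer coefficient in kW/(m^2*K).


From Q = U*A*LMTD, U = Q / (A * LMTD)
U = 5647 / (122 * 23.4) = 5647 / 2854.8 = 1.978

1.978 kW/(m^2*K)


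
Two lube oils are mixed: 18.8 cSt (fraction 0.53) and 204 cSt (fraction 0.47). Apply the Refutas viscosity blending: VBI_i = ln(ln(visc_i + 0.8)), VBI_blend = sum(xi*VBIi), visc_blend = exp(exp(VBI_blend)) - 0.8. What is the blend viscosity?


Refutas method: VBN_i = 14.534*ln(ln(visc_i + 0.8)) + 10.975, blended linearly by mass fraction; since VBN is linear in VBI_i = ln(ln(visc_i + 0.8)) and the fractions sum to 1, blend VBI directly: visc = exp(exp(VBI_blend)) - 0.8
VBI_1 = ln(ln(18.8 + 0.8)) = 1.09042
VBI_2 = ln(ln(204 + 0.8)) = 1.67186
VBI_blend = 0.53 * 1.09042 + 0.47 * 1.67186 = 1.3637
visc_blend = exp(exp(1.3637)) - 0.8 = 49.13

49.13 cSt


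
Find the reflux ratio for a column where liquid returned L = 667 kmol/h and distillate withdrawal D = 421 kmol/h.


Reflux ratio definition: R = L / D (liquid returned / distillate withdrawn)
L = 667 kmol/h, D = 421 kmol/h
R = 667 / 421 = 1.584

1.584


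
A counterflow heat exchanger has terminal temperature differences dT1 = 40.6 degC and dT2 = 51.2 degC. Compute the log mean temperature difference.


LMTD = (dT1 - dT2) / ln(dT1/dT2)
= (40.6 - 51.2) / ln(40.6 / 51.2) = -10.6 / -0.231971 = 45.70

45.70 degC


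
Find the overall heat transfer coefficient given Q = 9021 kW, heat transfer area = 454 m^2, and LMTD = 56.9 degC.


From Q = U*A*LMTD, U = Q / (A * LMTD)
U = 9021 / (454 * 56.9) = 9021 / 25832.6 = 0.3492

0.3492 kW/(m^2*K)


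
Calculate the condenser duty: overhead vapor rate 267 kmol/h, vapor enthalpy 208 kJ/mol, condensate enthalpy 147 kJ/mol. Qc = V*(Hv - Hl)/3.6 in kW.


Qc = 267 * (208 - 147) / 3.6 = 267 * 61 / 3.6 = 4524

4524 kW


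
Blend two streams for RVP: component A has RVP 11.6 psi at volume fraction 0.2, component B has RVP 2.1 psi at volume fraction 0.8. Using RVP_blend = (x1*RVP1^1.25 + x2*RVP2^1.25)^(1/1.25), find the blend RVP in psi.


Chevron index: RVP_blend = (sum xi*RVPi^1.25)^(1/1.25)
RVP^1.25 terms: 0.2 * 11.6^1.25 + 0.8 * 2.1^1.25 = 6.30395
RVP_blend = 6.30395^(1/1.25) = 4.362

4.362 psi


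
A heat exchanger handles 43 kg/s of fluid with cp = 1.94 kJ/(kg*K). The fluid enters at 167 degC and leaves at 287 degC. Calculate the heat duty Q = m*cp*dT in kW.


Q = m_dot * cp * delta_T
delta_T = 287 - 167 = 120 K
Q = 43 * 1.94 * 120
= 83.42 * 120
= 10010.4 kW

10010.4 kW


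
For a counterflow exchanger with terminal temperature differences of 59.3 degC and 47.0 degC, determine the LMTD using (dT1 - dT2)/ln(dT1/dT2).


LMTD = (dT1 - dT2) / ln(dT1/dT2)
= (59.3 - 47.0) / ln(59.3 / 47.0) = 12.3 / 0.232462 = 52.91

52.91 degC


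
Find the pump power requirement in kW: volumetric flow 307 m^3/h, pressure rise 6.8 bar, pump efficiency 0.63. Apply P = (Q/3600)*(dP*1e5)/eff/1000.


Q = 307 / 3600 = 0.0852778 m^3/s
P = 0.0852778 * (6.8 * 1e5) / 0.63 / 1000 = 92.05

92.05 kW


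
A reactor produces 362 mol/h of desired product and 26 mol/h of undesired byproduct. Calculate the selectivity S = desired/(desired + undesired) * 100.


Selectivity = desired / (desired + undesired) * 100
Total products = 362 + 26 = 388 mol/h
S = 362 / 388 * 100
= 0.9330 * 100
= 93.30 %

93.30 %


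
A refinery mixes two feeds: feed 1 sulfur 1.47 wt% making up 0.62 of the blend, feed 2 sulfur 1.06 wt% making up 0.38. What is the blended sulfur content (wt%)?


Linear sulfur blending: S_blend = x1*S1 + x2*S2
Contribution 1: 0.62 * 1.47 = 0.9114 wt%
Contribution 2: 0.38 * 1.06 = 0.4028 wt%
S_blend = 0.9114 + 0.4028 = 1.3142

1.3142 wt%


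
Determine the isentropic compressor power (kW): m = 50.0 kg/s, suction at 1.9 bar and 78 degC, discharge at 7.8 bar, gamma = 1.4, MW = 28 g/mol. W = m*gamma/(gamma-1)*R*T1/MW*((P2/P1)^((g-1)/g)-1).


Isentropic work: W = m*(gamma/(gamma-1))*(R*T1/MW)*((P2/P1)^((gamma-1)/gamma) - 1)
T1 = 78 + 273.15 = 351.15 K
Pressure ratio = 7.8 / 1.9 = 4.10526
Exponent = (1.4 - 1)/1.4 = 0.285714
(P2/P1)^exp - 1 = 4.10526^0.285714 - 1 = 0.497063
W = 50.0 * 1.4 / 0.4 * 8.314 * 351.15 / 28 * 0.497063 = 9070

9070 kW


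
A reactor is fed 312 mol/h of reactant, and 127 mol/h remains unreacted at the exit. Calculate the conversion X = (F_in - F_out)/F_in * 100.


X = (F_in - F_out) / F_in * 100
Moles reacted = 312 - 127 = 185
X = 185 / 312 * 100
= 0.5929 * 100
= 59.29 %

59.29 %


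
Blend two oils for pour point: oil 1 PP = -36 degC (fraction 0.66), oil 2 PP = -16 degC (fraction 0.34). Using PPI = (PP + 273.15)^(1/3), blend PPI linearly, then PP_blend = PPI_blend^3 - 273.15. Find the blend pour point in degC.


PPI_1 = (-36 + 273.15)^(1/3) = 6.189768
PPI_2 = (-16 + 273.15)^(1/3) = 6.359098
PPI_blend = 0.66 * 6.189768 + 0.34 * 6.359098 = 6.24734
PP_blend = 6.24734^3 - 273.15 = 243.829 - 273.15 = -29.32

-29.32 degC


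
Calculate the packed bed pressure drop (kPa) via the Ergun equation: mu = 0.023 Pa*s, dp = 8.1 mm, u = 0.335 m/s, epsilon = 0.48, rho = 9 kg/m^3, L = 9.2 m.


dp = 8.1 mm = 0.0081 m
Viscous term = 150*0.023*0.335*(1-0.48)^2 / (0.0081^2*0.48^3) = 43070.2
Inertial term = 1.75*9*0.335^2*(1-0.48) / (0.0081*0.48^3) = 1026.04
dP/L = 43070.2 + 1026.04 = 44096.2 Pa/m
dP = 44096.2 * 9.2 / 1000 = 405.7 kPa

405.7 kPa


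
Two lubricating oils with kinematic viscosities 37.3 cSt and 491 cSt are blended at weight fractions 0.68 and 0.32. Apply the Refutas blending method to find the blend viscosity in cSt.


Refutas method: VBN_i = 14.534*ln(ln(visc_i + 0.8)) + 10.975, blended linearly by mass fraction; since VBN is linear in VBI_i = ln(ln(visc_i + 0.8)) and the fractions sum to 1, blend VBI directly: visc = exp(exp(VBI_blend)) - 0.8
VBI_1 = ln(ln(37.3 + 0.8)) = 1.29204
VBI_2 = ln(ln(491 + 0.8)) = 1.82424
VBI_blend = 0.68 * 1.29204 + 0.32 * 1.82424 = 1.46234
visc_blend = exp(exp(1.46234)) - 0.8 = 74.09

74.09 cSt


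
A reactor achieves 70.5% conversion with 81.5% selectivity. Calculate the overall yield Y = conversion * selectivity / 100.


Overall yield = conversion (%) * selectivity (%) / 100
Conversion = 70.5%, Selectivity = 81.5%
Y = 70.5 * 81.5 / 100
= 57.4575 %

57.4575 %


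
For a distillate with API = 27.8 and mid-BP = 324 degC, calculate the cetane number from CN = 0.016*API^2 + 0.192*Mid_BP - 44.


CN = 0.016 * 27.8^2 + 0.192 * 324 - 44
CN = 12.36544 + 62.208 - 44 = 30.57344

30.57344


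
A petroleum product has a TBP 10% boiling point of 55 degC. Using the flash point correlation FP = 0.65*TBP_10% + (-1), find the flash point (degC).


FP = 0.65 * 55 + (-1) = 34.75

34.75 degC


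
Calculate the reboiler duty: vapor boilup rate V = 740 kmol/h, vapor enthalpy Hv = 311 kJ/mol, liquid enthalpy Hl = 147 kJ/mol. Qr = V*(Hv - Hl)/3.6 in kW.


Qr = 740 * (311 - 147) / 3.6 = 740 * 164 / 3.6 = 33710

33710 kW


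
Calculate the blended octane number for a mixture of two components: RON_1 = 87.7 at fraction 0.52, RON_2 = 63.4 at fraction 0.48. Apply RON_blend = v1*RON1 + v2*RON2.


Linear blending: RON_blend = sum(vi * RONi)
Contribution 1: 0.52 * 87.7 = 45.604
Contribution 2: 0.48 * 63.4 = 30.432
RON_blend = 45.604 + 30.432 = 76.036

76.036


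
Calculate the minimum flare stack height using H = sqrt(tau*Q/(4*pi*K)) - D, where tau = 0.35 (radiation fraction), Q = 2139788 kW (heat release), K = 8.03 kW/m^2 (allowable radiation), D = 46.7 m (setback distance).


tau*Q/(4*pi*K) = 0.35 * 2139788 / (4 * pi * 8.03) = 7421.87
sqrt(7421.87) = 86.1503
H = 86.1503 - 46.7 = 39.45

39.45 m


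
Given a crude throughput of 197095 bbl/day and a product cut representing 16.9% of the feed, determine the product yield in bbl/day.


Crude throughput = 197095 bbl/day
Fraction yield = 16.9%
yield = throughput * fraction / 100
yield = 197095 * 16.9 / 100 = 33309.055

33309.055 bbl/day


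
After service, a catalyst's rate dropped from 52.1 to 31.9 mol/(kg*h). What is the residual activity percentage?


Activity (%) = (rate_used / rate_fresh) * 100
rate_used = 31.9, rate_fresh = 52.1
= (31.9 / 52.1) * 100
= 0.6123 * 100 = 61.23

61.23 %


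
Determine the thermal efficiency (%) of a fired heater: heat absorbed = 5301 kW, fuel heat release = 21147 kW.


Furnace efficiency = Q_absorbed / Q_fuel * 100
= 5301 / 21147 * 100 = 25.07

25.07 %


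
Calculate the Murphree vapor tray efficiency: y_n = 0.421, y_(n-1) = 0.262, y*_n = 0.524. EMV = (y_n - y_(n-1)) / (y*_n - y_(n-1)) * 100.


Murphree vapor efficiency: EMV = (y_n - y_(n-1)) / (y*_n - y_(n-1)) * 100
EMV = (0.421 - 0.262) / (0.524 - 0.262) * 100 = 0.159 / 0.262 * 100 = 60.69

60.69 %


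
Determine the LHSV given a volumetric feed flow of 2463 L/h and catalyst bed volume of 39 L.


LHSV = volumetric feed rate / catalyst volume
= 2463 L/h / 39 L
= 63.15 h^-1

63.15 h^-1


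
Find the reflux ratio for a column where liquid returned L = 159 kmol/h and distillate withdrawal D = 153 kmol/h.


Reflux ratio definition: R = L / D (liquid returned / distillate withdrawn)
L = 159 kmol/h, D = 153 kmol/h
R = 159 / 153 = 1.039

1.039


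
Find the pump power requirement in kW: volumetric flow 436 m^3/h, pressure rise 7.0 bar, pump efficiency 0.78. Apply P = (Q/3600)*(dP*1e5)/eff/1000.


Q = 436 / 3600 = 0.121111 m^3/s
P = 0.121111 * (7.0 * 1e5) / 0.78 / 1000 = 108.7

108.7 kW


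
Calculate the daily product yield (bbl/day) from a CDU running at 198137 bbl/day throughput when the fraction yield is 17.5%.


Crude throughput = 198137 bbl/day
Fraction yield = 17.5%
yield = throughput * fraction / 100
yield = 198137 * 17.5 / 100 = 34673.975

34673.975 bbl/day


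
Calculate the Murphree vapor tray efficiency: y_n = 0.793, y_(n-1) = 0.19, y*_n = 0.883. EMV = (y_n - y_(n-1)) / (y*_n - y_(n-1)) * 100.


Murphree vapor efficiency: EMV = (y_n - y_(n-1)) / (y*_n - y_(n-1)) * 100
EMV = (0.793 - 0.19) / (0.883 - 0.19) * 100 = 0.603 / 0.693 * 100 = 87.01

87.01 %
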